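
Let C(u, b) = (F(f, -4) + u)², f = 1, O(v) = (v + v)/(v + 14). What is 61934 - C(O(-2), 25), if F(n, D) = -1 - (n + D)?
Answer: 557381/9 ≈ 61931.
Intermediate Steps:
O(v) = 2*v/(14 + v) (O(v) = (2*v)/(14 + v) = 2*v/(14 + v))
F(n, D) = -1 - D - n (F(n, D) = -1 - (D + n) = -1 + (-D - n) = -1 - D - n)
C(u, b) = (2 + u)² (C(u, b) = ((-1 - 1*(-4) - 1*1) + u)² = ((-1 + 4 - 1) + u)² = (2 + u)²)
61934 - C(O(-2), 25) = 61934 - (2 + 2*(-2)/(14 - 2))² = 61934 - (2 + 2*(-2)/12)² = 61934 - (2 + 2*(-2)*(1/12))² = 61934 - (2 - ⅓)² = 61934 - (5/3)² = 61934 - 1*25/9 = 61934 - 25/9 = 557381/9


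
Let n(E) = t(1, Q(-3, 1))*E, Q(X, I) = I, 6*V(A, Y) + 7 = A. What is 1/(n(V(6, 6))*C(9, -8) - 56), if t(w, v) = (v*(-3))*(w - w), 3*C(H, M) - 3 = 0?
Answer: -1/56 ≈ -0.017857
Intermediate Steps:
V(A, Y) = -7/6 + A/6
C(H, M) = 1 (C(H, M) = 1 + (1/3)*0 = 1 + 0 = 1)
t(w, v) = 0 (t(w, v) = -3*v*0 = 0)
n(E) = 0 (n(E) = 0*E = 0)
1/(n(V(6, 6))*C(9, -8) - 56) = 1/(0*1 - 56) = 1/(0 - 56) = 1/(-56) = -1/56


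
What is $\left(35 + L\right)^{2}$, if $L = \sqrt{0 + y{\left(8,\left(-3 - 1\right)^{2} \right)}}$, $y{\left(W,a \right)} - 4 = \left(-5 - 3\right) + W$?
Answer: $1369$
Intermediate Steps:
$y{\left(W,a \right)} = -4 + W$ ($y{\left(W,a \right)} = 4 + \left(\left(-5 - 3\right) + W\right) = 4 + \left(-8 + W\right) = -4 + W$)
$L = 2$ ($L = \sqrt{0 + \left(-4 + 8\right)} = \sqrt{0 + 4} = \sqrt{4} = 2$)
$\left(35 + L\right)^{2} = \left(35 + 2\right)^{2} = 37^{2} = 1369$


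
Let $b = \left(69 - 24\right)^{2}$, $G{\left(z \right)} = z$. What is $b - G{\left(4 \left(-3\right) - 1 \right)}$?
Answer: $2038$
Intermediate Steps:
$b = 2025$ ($b = \left(69 - 24\right)^{2} = 45^{2} = 2025$)
$b - G{\left(4 \left(-3\right) - 1 \right)} = 2025 - \left(4 \left(-3\right) - 1\right) = 2025 - \left(-12 - 1\right) = 2025 - -13 = 2025 + 13 = 2038$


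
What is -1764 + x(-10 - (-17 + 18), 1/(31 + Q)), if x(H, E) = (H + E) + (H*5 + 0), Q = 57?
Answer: -161039/88 ≈ -1830.0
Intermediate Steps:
x(H, E) = E + 6*H (x(H, E) = (E + H) + (5*H + 0) = (E + H) + 5*H = E + 6*H)
-1764 + x(-10 - (-17 + 18), 1/(31 + Q)) = -1764 + (1/(31 + 57) + 6*(-10 - (-17 + 18))) = -1764 + (1/88 + 6*(-10 - 1*1)) = -1764 + (1/88 + 6*(-10 - 1)) = -1764 + (1/88 + 6*(-11)) = -1764 + (1/88 - 66) = -1764 - 5807/88 = -161039/88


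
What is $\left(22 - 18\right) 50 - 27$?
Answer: $173$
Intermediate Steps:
$\left(22 - 18\right) 50 - 27 = 4 \cdot 50 - 27 = 200 - 27 = 173$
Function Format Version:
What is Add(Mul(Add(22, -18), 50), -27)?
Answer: 173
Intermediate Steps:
Add(Mul(Add(22, -18), 50), -27) = Add(Mul(4, 50), -27) = Add(200, -27) = 173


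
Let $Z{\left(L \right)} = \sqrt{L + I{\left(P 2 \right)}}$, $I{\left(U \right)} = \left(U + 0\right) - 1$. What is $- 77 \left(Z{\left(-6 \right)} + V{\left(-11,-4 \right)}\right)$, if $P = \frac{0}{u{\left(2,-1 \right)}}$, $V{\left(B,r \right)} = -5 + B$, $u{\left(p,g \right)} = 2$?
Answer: $1232 - 77 i \sqrt{7} \approx 1232.0 - 203.72 i$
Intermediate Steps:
$P = 0$ ($P = \frac{0}{2} = 0 \cdot \frac{1}{2} = 0$)
$I{\left(U \right)} = -1 + U$ ($I{\left(U \right)} = U - 1 = -1 + U$)
$Z{\left(L \right)} = \sqrt{-1 + L}$ ($Z{\left(L \right)} = \sqrt{L + \left(-1 + 0 \cdot 2\right)} = \sqrt{L + \left(-1 + 0\right)} = \sqrt{L - 1} = \sqrt{-1 + L}$)
$- 77 \left(Z{\left(-6 \right)} + V{\left(-11,-4 \right)}\right) = - 77 \left(\sqrt{-1 - 6} - 16\right) = - 77 \left(\sqrt{-7} - 16\right) = - 77 \left(i \sqrt{7} - 16\right) = - 77 \left(-16 + i \sqrt{7}\right) = 1232 - 77 i \sqrt{7}$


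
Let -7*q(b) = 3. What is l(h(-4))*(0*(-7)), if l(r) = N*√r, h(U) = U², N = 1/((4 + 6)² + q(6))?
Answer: 0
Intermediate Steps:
q(b) = -3/7 (q(b) = -⅐*3 = -3/7)
N = 7/697 (N = 1/((4 + 6)² - 3/7) = 1/(10² - 3/7) = 1/(100 - 3/7) = 1/(697/7) = 7/697 ≈ 0.010043)
l(r) = 7*√r/697
l(h(-4))*(0*(-7)) = (7*√((-4)²)/697)*(0*(-7)) = (7*√16/697)*0 = ((7/697)*4)*0 = (28/697)*0 = 0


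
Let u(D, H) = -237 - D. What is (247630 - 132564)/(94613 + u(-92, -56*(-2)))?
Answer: 57533/47234 ≈ 1.2180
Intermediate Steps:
(247630 - 132564)/(94613 + u(-92, -56*(-2))) = (247630 - 132564)/(94613 + (-237 - 1*(-92))) = 115066/(94613 + (-237 + 92)) = 115066/(94613 - 145) = 115066/94468 = 115066*(1/94468) = 57533/47234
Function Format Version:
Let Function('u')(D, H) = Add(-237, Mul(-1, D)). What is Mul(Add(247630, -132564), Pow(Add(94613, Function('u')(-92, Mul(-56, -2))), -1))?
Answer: Rational(57533, 47234) ≈ 1.2180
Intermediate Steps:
Mul(Add(247630, -132564), Pow(Add(94613, Function('u')(-92, Mul(-56, -2))), -1)) = Mul(Add(247630, -132564), Pow(Add(94613, Add(-237, Mul(-1, -92))), -1)) = Mul(115066, Pow(Add(94613, Add(-237, 92)), -1)) = Mul(115066, Pow(Add(94613, -145), -1)) = Mul(115066, Pow(94468, -1)) = Mul(115066, Rational(1, 94468)) = Rational(57533, 47234)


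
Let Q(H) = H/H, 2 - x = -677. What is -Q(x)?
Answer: -1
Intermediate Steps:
x = 679 (x = 2 - 1*(-677) = 2 + 677 = 679)
Q(H) = 1
-Q(x) = -1*1 = -1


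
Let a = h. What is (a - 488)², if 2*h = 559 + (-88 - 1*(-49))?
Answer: 51984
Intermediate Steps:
h = 260 (h = (559 + (-88 - 1*(-49)))/2 = (559 + (-88 + 49))/2 = (559 - 39)/2 = (½)*520 = 260)
a = 260
(a - 488)² = (260 - 488)² = (-228)² = 51984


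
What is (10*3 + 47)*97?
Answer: 7469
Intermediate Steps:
(10*3 + 47)*97 = (30 + 47)*97 = 77*97 = 7469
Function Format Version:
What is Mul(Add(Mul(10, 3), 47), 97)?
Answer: 7469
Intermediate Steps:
Mul(Add(Mul(10, 3), 47), 97) = Mul(Add(30, 47), 97) = Mul(77, 97) = 7469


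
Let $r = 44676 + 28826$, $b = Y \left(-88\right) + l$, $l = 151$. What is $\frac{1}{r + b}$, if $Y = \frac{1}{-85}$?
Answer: $\frac{85}{6260593} \approx 1.3577 \cdot 10^{-5}$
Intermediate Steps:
$Y = - \frac{1}{85} \approx -0.011765$
$b = \frac{12923}{85}$ ($b = \left(- \frac{1}{85}\right) \left(-88\right) + 151 = \frac{88}{85} + 151 = \frac{12923}{85} \approx 152.04$)
$r = 73502$
$\frac{1}{r + b} = \frac{1}{73502 + \frac{12923}{85}} = \frac{1}{\frac{6260593}{85}} = \frac{85}{6260593}$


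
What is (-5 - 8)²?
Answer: 169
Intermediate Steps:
(-5 - 8)² = (-13)² = 169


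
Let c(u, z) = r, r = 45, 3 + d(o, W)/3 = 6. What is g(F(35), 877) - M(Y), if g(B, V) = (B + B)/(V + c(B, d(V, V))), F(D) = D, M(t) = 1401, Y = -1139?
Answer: -645826/461 ≈ -1400.9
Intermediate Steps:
d(o, W) = 9 (d(o, W) = -9 + 3*6 = -9 + 18 = 9)
c(u, z) = 45
g(B, V) = 2*B/(45 + V) (g(B, V) = (B + B)/(V + 45) = (2*B)/(45 + V) = 2*B/(45 + V))
g(F(35), 877) - M(Y) = 2*35/(45 + 877) - 1*1401 = 2*35/922 - 1401 = 2*35*(1/922) - 1401 = 35/461 - 1401 = -645826/461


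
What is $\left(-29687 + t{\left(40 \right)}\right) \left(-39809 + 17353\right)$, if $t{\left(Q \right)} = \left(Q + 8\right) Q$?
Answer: $623535752$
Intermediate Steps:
$t{\left(Q \right)} = Q \left(8 + Q\right)$ ($t{\left(Q \right)} = \left(8 + Q\right) Q = Q \left(8 + Q\right)$)
$\left(-29687 + t{\left(40 \right)}\right) \left(-39809 + 17353\right) = \left(-29687 + 40 \left(8 + 40\right)\right) \left(-39809 + 17353\right) = \left(-29687 + 40 \cdot 48\right) \left(-22456\right) = \left(-29687 + 1920\right) \left(-22456\right) = \left(-27767\right) \left(-22456\right) = 623535752$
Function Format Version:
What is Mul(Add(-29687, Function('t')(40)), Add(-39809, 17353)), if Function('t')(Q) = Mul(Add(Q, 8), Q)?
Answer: 623535752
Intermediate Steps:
Function('t')(Q) = Mul(Q, Add(8, Q)) (Function('t')(Q) = Mul(Add(8, Q), Q) = Mul(Q, Add(8, Q)))
Mul(Add(-29687, Function('t')(40)), Add(-39809, 17353)) = Mul(Add(-29687, Mul(40, Add(8, 40))), Add(-39809, 17353)) = Mul(Add(-29687, Mul(40, 48)), -22456) = Mul(Add(-29687, 1920), -22456) = Mul(-27767, -22456) = 623535752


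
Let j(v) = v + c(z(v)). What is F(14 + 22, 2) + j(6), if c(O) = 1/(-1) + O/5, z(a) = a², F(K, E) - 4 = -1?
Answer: 76/5 ≈ 15.200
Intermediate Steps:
F(K, E) = 3 (F(K, E) = 4 - 1 = 3)
c(O) = -1 + O/5 (c(O) = 1*(-1) + O*(⅕) = -1 + O/5)
j(v) = -1 + v + v²/5 (j(v) = v + (-1 + v²/5) = -1 + v + v²/5)
F(14 + 22, 2) + j(6) = 3 + (-1 + 6 + (⅕)*6²) = 3 + (-1 + 6 + (⅕)*36) = 3 + (-1 + 6 + 36/5) = 3 + 61/5 = 76/5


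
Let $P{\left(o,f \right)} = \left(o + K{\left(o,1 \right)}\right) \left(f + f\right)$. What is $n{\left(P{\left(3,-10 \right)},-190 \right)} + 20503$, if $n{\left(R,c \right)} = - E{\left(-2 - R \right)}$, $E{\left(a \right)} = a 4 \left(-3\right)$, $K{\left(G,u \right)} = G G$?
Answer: $23359$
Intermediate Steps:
$K{\left(G,u \right)} = G^{2}$
$P{\left(o,f \right)} = 2 f \left(o + o^{2}\right)$ ($P{\left(o,f \right)} = \left(o + o^{2}\right) \left(f + f\right) = \left(o + o^{2}\right) 2 f = 2 f \left(o + o^{2}\right)$)
$E{\left(a \right)} = - 12 a$ ($E{\left(a \right)} = 4 a \left(-3\right) = - 12 a$)
$n{\left(R,c \right)} = -24 - 12 R$ ($n{\left(R,c \right)} = - \left(-12\right) \left(-2 - R\right) = - (24 + 12 R) = -24 - 12 R$)
$n{\left(P{\left(3,-10 \right)},-190 \right)} + 20503 = \left(-24 - 12 \cdot 2 \left(-10\right) 3 \left(1 + 3\right)\right) + 20503 = \left(-24 - 12 \cdot 2 \left(-10\right) 3 \cdot 4\right) + 20503 = \left(-24 - -2880\right) + 20503 = \left(-24 + 2880\right) + 20503 = 2856 + 20503 = 23359$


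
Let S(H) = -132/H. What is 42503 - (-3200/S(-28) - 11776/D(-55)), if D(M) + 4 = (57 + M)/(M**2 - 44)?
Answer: 879466535/21857 ≈ 40237.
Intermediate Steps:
D(M) = -4 + (57 + M)/(-44 + M**2) (D(M) = -4 + (57 + M)/(M**2 - 44) = -4 + (57 + M)/(-44 + M**2))
42503 - (-3200/S(-28) - 11776/D(-55)) = 42503 - (-3200/((-132/(-28))) - 11776*(-44 + (-55)**2)/(233 - 55 - 4*(-55)**2)) = 42503 - (-3200/((-132*(-1/28))) - 11776*(-44 + 3025)/(233 - 55 - 4*3025)) = 42503 - (-3200/33/7 - 11776*2981/(233 - 55 - 12100)) = 42503 - (-3200*7/33 - 11776/((1/2981)*(-11922))) = 42503 - (-22400/33 - 11776/(-11922/2981)) = 42503 - (-22400/33 - 11776*(-2981/11922)) = 42503 - (-22400/33 + 17552128/5961) = 42503 - 1*49521536/21857 = 42503 - 49521536/21857 = 879466535/21857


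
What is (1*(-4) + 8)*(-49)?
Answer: -196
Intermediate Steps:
(1*(-4) + 8)*(-49) = (-4 + 8)*(-49) = 4*(-49) = -196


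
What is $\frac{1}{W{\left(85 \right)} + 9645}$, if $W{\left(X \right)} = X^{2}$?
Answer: $\frac{1}{16870} \approx 5.9277 \cdot 10^{-5}$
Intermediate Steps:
$\frac{1}{W{\left(85 \right)} + 9645} = \frac{1}{85^{2} + 9645} = \frac{1}{7225 + 9645} = \frac{1}{16870}$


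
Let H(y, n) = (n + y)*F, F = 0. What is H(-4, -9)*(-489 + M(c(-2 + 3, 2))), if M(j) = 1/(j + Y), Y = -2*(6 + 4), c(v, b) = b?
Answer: 0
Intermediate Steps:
Y = -20 (Y = -2*10 = -20)
H(y, n) = 0 (H(y, n) = (n + y)*0 = 0)
M(j) = 1/(-20 + j) (M(j) = 1/(j - 20) = 1/(-20 + j))
H(-4, -9)*(-489 + M(c(-2 + 3, 2))) = 0*(-489 + 1/(-20 + 2)) = 0*(-489 + 1/(-18)) = 0*(-489 - 1/18) = 0*(-8803/18) = 0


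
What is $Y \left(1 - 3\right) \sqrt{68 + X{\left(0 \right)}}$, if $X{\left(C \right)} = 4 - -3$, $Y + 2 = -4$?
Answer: $60 \sqrt{3} \approx 103.92$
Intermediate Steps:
$Y = -6$ ($Y = -2 - 4 = -6$)
$X{\left(C \right)} = 7$ ($X{\left(C \right)} = 4 + 3 = 7$)
$Y \left(1 - 3\right) \sqrt{68 + X{\left(0 \right)}} = - 6 \left(1 - 3\right) \sqrt{68 + 7} = \left(-6\right) \left(-2\right) \sqrt{75} = 12 \cdot 5 \sqrt{3} = 60 \sqrt{3}$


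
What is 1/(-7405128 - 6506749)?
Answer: -1/13911877 ≈ -7.1881e-8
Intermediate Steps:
1/(-7405128 - 6506749) = 1/(-13911877) = -1/13911877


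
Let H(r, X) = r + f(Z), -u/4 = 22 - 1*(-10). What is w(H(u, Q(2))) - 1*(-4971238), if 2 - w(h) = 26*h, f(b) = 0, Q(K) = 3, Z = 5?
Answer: 4974568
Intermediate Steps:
u = -128 (u = -4*(22 - 1*(-10)) = -4*(22 + 10) = -4*32 = -128)
H(r, X) = r (H(r, X) = r + 0 = r)
w(h) = 2 - 26*h
w(H(u, Q(2))) - 1*(-4971238) = (2 - 26*(-128)) - 1*(-4971238) = (2 + 3328) + 4971238 = 3330 + 4971238 = 4974568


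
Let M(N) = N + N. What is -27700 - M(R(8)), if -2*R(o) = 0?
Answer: -27700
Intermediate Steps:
R(o) = 0 (R(o) = -½*0 = 0)
M(N) = 2*N
-27700 - M(R(8)) = -27700 - 2*0 = -27700 - 1*0 = -27700 + 0 = -27700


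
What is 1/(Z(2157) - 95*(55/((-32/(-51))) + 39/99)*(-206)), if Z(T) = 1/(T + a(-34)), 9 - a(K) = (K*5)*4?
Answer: 751344/1294672558219 ≈ 5.8033e-7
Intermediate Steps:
a(K) = 9 - 20*K (a(K) = 9 - K*5*4 = 9 - 5*K*4 = 9 - 20*K)
Z(T) = 1/(689 + T) (Z(T) = 1/(T + (9 - 20*(-34))) = 1/(T + (9 + 680)) = 1/(T + 689) = 1/(689 + T))
1/(Z(2157) - 95*(55/((-32/(-51))) + 39/99)*(-206)) = 1/(1/(689 + 2157) - 95*(55/((-32/(-51))) + 39/99)*(-206)) = 1/(1/2846 - 95*(55/((-32*(-1/51))) + 39*(1/99))*(-206)) = 1/(1/2846 - 95*(55/(32/51) + 13/33)*(-206)) = 1/(1/2846 - 95*(55*(51/32) + 13/33)*(-206)) = 1/(1/2846 - 95*(2805/32 + 13/33)*(-206)) = 1/(1/2846 - 95*92981/1056*(-206)) = 1/(1/2846 - 8833195/1056*(-206)) = 1/(1/2846 + 909819085/528) = 1/(1294672558219/751344) = 751344/1294672558219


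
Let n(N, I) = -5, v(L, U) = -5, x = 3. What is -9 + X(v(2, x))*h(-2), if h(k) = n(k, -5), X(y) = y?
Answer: 16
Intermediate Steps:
h(k) = -5
-9 + X(v(2, x))*h(-2) = -9 - 5*(-5) = -9 + 25 = 16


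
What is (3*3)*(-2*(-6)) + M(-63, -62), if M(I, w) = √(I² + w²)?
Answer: 108 + √7813 ≈ 196.39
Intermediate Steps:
(3*3)*(-2*(-6)) + M(-63, -62) = (3*3)*(-2*(-6)) + √((-63)² + (-62)²) = 9*12 + √(3969 + 3844) = 108 + √7813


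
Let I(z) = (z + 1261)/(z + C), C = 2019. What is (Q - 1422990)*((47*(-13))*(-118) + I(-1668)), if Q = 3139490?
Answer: 43437733551500/351 ≈ 1.2375e+11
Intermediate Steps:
I(z) = (1261 + z)/(2019 + z) (I(z) = (z + 1261)/(z + 2019) = (1261 + z)/(2019 + z))
(Q - 1422990)*((47*(-13))*(-118) + I(-1668)) = (3139490 - 1422990)*((47*(-13))*(-118) + (1261 - 1668)/(2019 - 1668)) = 1716500*(-611*(-118) - 407/351) = 1716500*(72098 + (1/351)*(-407)) = 1716500*(72098 - 407/351) = 1716500*(25305991/351) = 43437733551500/351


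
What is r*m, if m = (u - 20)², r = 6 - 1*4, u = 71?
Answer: 5202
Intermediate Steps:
r = 2 (r = 6 - 4 = 2)
m = 2601 (m = (71 - 20)² = 51² = 2601)
r*m = 2*2601 = 5202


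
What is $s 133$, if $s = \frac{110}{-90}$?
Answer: $- \frac{1463}{9} \approx -162.56$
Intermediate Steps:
$s = - \frac{11}{9}$ ($s = 110 \left(- \frac{1}{90}\right) = - \frac{11}{9} \approx -1.2222$)
$s 133 = \left(- \frac{11}{9}\right) 133 = - \frac{1463}{9}$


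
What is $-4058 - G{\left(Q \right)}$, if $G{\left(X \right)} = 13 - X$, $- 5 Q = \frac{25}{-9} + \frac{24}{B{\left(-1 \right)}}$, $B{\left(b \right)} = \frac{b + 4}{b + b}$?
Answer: $- \frac{183026}{45} \approx -4067.2$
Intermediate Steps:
$B{\left(b \right)} = \frac{4 + b}{2 b}$
$Q = \frac{169}{45}$ ($Q = - \frac{\frac{25}{-9} + \frac{24}{\frac{1}{2} \frac{1}{-1} \left(4 - 1\right)}}{5} = - \frac{25 \left(- \frac{1}{9}\right) + \frac{24}{\frac{1}{2} \left(-1\right) 3}}{5} = - \frac{- \frac{25}{9} + \frac{24}{- \frac{3}{2}}}{5} = - \frac{- \frac{25}{9} + 24 \left(- \frac{2}{3}\right)}{5} = - \frac{- \frac{25}{9} - 16}{5} = \left(- \frac{1}{5}\right) \left(- \frac{169}{9}\right) = \frac{169}{45} \approx 3.7556$)
$-4058 - G{\left(Q \right)} = -4058 - \left(13 - \frac{169}{45}\right) = -4058 - \frac{416}{45} = - \frac{183026}{45}$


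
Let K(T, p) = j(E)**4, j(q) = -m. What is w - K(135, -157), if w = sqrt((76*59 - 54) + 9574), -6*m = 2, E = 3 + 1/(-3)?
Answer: -1/81 + 6*sqrt(389) ≈ 118.33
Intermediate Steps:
E = 8/3 (E = 3 + 1*(-1/3) = 3 - 1/3 = 8/3 ≈ 2.6667)
m = -1/3 (m = -1/6*2 = -1/3 ≈ -0.33333)
j(q) = 1/3 (j(q) = -1*(-1/3) = 1/3)
K(T, p) = 1/81 (K(T, p) = (1/3)**4 = 1/81)
w = 6*sqrt(389) (w = sqrt((4484 - 54) + 9574) = sqrt(4430 + 9574) = sqrt(14004) = 6*sqrt(389) ≈ 118.34)
w - K(135, -157) = 6*sqrt(389) - 1*1/81 = 6*sqrt(389) - 1/81 = -1/81 + 6*sqrt(389)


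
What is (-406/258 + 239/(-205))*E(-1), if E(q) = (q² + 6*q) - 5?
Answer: 144892/5289 ≈ 27.395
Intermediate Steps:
E(q) = -5 + q² + 6*q
(-406/258 + 239/(-205))*E(-1) = (-406/258 + 239/(-205))*(-5 + (-1)² + 6*(-1)) = (-406*1/258 + 239*(-1/205))*(-5 + 1 - 6) = (-203/129 - 239/205)*(-10) = -72446/26445*(-10) = 144892/5289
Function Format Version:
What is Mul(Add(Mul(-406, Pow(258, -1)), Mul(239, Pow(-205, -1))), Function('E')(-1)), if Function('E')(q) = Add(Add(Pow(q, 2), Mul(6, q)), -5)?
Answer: Rational(144892, 5289) ≈ 27.395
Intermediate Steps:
Function('E')(q) = Add(-5, Pow(q, 2), Mul(6, q))
Mul(Add(Mul(-406, Pow(258, -1)), Mul(239, Pow(-205, -1))), Function('E')(-1)) = Mul(Add(Mul(-406, Pow(258, -1)), Mul(239, Pow(-205, -1))), Add(-5, Pow(-1, 2), Mul(6, -1))) = Mul(Add(Mul(-406, Rational(1, 258)), Mul(239, Rational(-1, 205))), Add(-5, 1, -6)) = Mul(Add(Rational(-203, 129), Rational(-239, 205)), -10) = Mul(Rational(-72446, 26445), -10) = Rational(144892, 5289)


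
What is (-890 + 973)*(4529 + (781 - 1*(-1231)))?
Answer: 542903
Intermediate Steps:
(-890 + 973)*(4529 + (781 - 1*(-1231))) = 83*(4529 + (781 + 1231)) = 83*(4529 + 2012) = 83*6541 = 542903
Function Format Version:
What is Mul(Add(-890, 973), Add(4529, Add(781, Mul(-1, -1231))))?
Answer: 542903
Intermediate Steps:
Mul(Add(-890, 973), Add(4529, Add(781, Mul(-1, -1231)))) = Mul(83, Add(4529, Add(781, 1231))) = Mul(83, Add(4529, 2012)) = Mul(83, 6541) = 542903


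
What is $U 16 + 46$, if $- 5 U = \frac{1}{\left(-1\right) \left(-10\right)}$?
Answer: $\frac{1142}{25} \approx 45.68$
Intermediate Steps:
$U = - \frac{1}{50}$ ($U = - \frac{1}{5 \left(\left(-1\right) \left(-10\right)\right)} = - \frac{1}{5 \cdot 10} = \left(- \frac{1}{5}\right) \frac{1}{10} = - \frac{1}{50} \approx -0.02$)
$U 16 + 46 = \left(- \frac{1}{50}\right) 16 + 46 = - \frac{8}{25} + 46 = \frac{1142}{25}$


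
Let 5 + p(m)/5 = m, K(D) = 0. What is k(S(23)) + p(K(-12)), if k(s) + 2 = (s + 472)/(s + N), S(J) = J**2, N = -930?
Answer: -11828/401 ≈ -29.496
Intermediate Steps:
p(m) = -25 + 5*m
k(s) = -2 + (472 + s)/(-930 + s) (k(s) = -2 + (s + 472)/(s - 930) = -2 + (472 + s)/(-930 + s))
k(S(23)) + p(K(-12)) = (2332 - 1*23**2)/(-930 + 23**2) + (-25 + 5*0) = (2332 - 1*529)/(-930 + 529) + (-25 + 0) = (2332 - 529)/(-401) - 25 = -1/401*1803 - 25 = -1803/401 - 25 = -11828/401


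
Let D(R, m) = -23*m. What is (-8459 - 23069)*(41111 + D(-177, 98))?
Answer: -1225083496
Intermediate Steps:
(-8459 - 23069)*(41111 + D(-177, 98)) = (-8459 - 23069)*(41111 - 23*98) = -31528*(41111 - 2254) = -31528*38857 = -1225083496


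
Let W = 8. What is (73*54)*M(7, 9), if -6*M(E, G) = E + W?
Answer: -9855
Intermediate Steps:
M(E, G) = -4/3 - E/6 (M(E, G) = -(E + 8)/6 = -(8 + E)/6 = -4/3 - E/6)
(73*54)*M(7, 9) = (73*54)*(-4/3 - ⅙*7) = 3942*(-4/3 - 7/6) = 3942*(-5/2) = -9855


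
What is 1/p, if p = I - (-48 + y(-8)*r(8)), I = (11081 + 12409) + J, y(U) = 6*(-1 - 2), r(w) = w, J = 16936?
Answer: 1/40618 ≈ 2.4620e-5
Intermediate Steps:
y(U) = -18 (y(U) = 6*(-3) = -18)
I = 40426 (I = (11081 + 12409) + 16936 = 23490 + 16936 = 40426)
p = 40618 (p = 40426 - (-48 - 18*8) = 40426 - (-48 - 144) = 40426 - 1*(-192) = 40426 + 192 = 40618)
1/p = 1/40618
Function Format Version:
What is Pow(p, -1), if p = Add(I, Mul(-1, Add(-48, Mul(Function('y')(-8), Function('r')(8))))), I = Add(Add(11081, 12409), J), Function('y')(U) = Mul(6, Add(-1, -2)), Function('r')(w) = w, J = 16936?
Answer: Rational(1, 40618) ≈ 2.4620e-5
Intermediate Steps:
Function('y')(U) = -18 (Function('y')(U) = Mul(6, -3) = -18)
I = 40426 (I = Add(Add(11081, 12409), 16936) = Add(23490, 16936) = 40426)
p = 40618 (p = Add(40426, Mul(-1, Add(-48, Mul(-18, 8)))) = Add(40426, Mul(-1, Add(-48, -144))) = Add(40426, Mul(-1, -192)) = Add(40426, 192) = 40618)
Pow(p, -1) = Pow(40618, -1) = Rational(1, 40618)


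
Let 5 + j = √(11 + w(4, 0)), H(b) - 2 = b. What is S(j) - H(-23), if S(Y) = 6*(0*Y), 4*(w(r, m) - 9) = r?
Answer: 21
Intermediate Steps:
w(r, m) = 9 + r/4
H(b) = 2 + b
j = -5 + √21 (j = -5 + √(11 + (9 + (¼)*4)) = -5 + √(11 + (9 + 1)) = -5 + √(11 + 10) = -5 + √21 ≈ -0.41742)
S(Y) = 0 (S(Y) = 6*0 = 0)
S(j) - H(-23) = 0 - (2 - 23) = 0 - 1*(-21) = 0 + 21 = 21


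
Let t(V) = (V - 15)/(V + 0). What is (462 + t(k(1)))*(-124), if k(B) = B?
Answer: -55552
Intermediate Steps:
t(V) = (-15 + V)/V
(462 + t(k(1)))*(-124) = (462 + (-15 + 1)/1)*(-124) = (462 + 1*(-14))*(-124) = (462 - 14)*(-124) = 448*(-124) = -55552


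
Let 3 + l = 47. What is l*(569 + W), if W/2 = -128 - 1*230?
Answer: -6468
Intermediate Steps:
l = 44 (l = -3 + 47 = 44)
W = -716 (W = 2*(-128 - 1*230) = 2*(-128 - 230) = 2*(-358) = -716)
l*(569 + W) = 44*(569 - 716) = 44*(-147) = -6468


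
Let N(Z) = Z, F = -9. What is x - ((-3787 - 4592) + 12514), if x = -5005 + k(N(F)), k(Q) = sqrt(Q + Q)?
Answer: -9140 + 3*I*sqrt(2) ≈ -9140.0 + 4.2426*I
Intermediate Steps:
k(Q) = sqrt(2)*sqrt(Q) (k(Q) = sqrt(2*Q) = sqrt(2)*sqrt(Q))
x = -5005 + 3*I*sqrt(2) (x = -5005 + sqrt(2)*sqrt(-9) = -5005 + sqrt(2)*(3*I) = -5005 + 3*I*sqrt(2) ≈ -5005.0 + 4.2426*I)
x - ((-3787 - 4592) + 12514) = (-5005 + 3*I*sqrt(2)) - ((-3787 - 4592) + 12514) = (-5005 + 3*I*sqrt(2)) - (-8379 + 12514) = (-5005 + 3*I*sqrt(2)) - 1*4135 = (-5005 + 3*I*sqrt(2)) - 4135 = -9140 + 3*I*sqrt(2)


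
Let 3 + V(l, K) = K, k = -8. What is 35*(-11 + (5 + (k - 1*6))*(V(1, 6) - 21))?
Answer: 5285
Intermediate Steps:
V(l, K) = -3 + K
35*(-11 + (5 + (k - 1*6))*(V(1, 6) - 21)) = 35*(-11 + (5 + (-8 - 1*6))*((-3 + 6) - 21)) = 35*(-11 + (5 + (-8 - 6))*(3 - 21)) = 35*(-11 + (5 - 14)*(-18)) = 35*(-11 - 9*(-18)) = 35*(-11 + 162) = 35*151 = 5285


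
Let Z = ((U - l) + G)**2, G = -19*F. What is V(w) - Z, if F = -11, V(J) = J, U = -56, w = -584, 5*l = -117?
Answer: -792524/25 ≈ -31701.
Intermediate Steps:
l = -117/5 (l = (1/5)*(-117) = -117/5 ≈ -23.400)
G = 209 (G = -19*(-11) = 209)
Z = 777924/25 (Z = ((-56 - 1*(-117/5)) + 209)**2 = ((-56 + 117/5) + 209)**2 = (-163/5 + 209)**2 = (882/5)**2 = 777924/25 ≈ 31117.)
V(w) - Z = -584 - 1*777924/25 = -584 - 777924/25 = -792524/25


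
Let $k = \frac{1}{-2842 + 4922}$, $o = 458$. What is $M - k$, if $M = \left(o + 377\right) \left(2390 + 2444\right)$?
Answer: $\frac{8395691199}{2080} \approx 4.0364 \cdot 10^{6}$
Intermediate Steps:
$M = 4036390$ ($M = \left(458 + 377\right) \left(2390 + 2444\right) = 835 \cdot 4834 = 4036390$)
$k = \frac{1}{2080} \approx 0.00048077$
$M - k = 4036390 - \frac{1}{2080} = \frac{8395691199}{2080}$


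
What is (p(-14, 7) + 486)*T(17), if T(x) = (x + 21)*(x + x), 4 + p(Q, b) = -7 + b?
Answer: 622744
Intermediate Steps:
p(Q, b) = -11 + b (p(Q, b) = -4 + (-7 + b) = -11 + b)
T(x) = 2*x*(21 + x) (T(x) = (21 + x)*(2*x) = 2*x*(21 + x))
(p(-14, 7) + 486)*T(17) = ((-11 + 7) + 486)*(2*17*(21 + 17)) = (-4 + 486)*(2*17*38) = 482*1292 = 622744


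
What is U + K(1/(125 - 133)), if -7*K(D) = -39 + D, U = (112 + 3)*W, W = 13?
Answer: 84033/56 ≈ 1500.6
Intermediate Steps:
U = 1495 (U = (112 + 3)*13 = 115*13 = 1495)
K(D) = 39/7 - D/7 (K(D) = -(-39 + D)/7 = 39/7 - D/7)
U + K(1/(125 - 133)) = 1495 + (39/7 - 1/(7*(125 - 133))) = 1495 + (39/7 - ⅐/(-8)) = 1495 + (39/7 - ⅐*(-⅛)) = 1495 + (39/7 + 1/56) = 1495 + 313/56 = 84033/56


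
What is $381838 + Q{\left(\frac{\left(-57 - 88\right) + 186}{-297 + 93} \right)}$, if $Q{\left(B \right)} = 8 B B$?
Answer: $\frac{1986322957}{5202} \approx 3.8184 \cdot 10^{5}$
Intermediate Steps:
$Q{\left(B \right)} = 8 B^{2}$
$381838 + Q{\left(\frac{\left(-57 - 88\right) + 186}{-297 + 93} \right)} = 381838 + 8 \left(\frac{\left(-57 - 88\right) + 186}{-297 + 93}\right)^{2} = 381838 + 8 \left(\frac{\left(-57 - 88\right) + 186}{-204}\right)^{2} = 381838 + 8 \left(\left(-145 + 186\right) \left(- \frac{1}{204}\right)\right)^{2} = 381838 + 8 \left(41 \left(- \frac{1}{204}\right)\right)^{2} = 381838 + 8 \left(- \frac{41}{204}\right)^{2} = 381838 + 8 \cdot \frac{1681}{41616} = 381838 + \frac{1681}{5202} = \frac{1986322957}{5202}$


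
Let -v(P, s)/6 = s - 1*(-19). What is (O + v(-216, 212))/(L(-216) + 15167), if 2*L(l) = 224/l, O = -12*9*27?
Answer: -116154/409495 ≈ -0.28365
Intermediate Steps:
v(P, s) = -114 - 6*s (v(P, s) = -6*(s - 1*(-19)) = -6*(s + 19) = -6*(19 + s) = -114 - 6*s)
O = -2916 (O = -108*27 = -2916)
L(l) = 112/l (L(l) = (224/l)/2 = 112/l)
(O + v(-216, 212))/(L(-216) + 15167) = (-2916 + (-114 - 6*212))/(112/(-216) + 15167) = (-2916 + (-114 - 1272))/(112*(-1/216) + 15167) = (-2916 - 1386)/(-14/27 + 15167) = -4302/409495/27 = -4302*27/409495 = -116154/409495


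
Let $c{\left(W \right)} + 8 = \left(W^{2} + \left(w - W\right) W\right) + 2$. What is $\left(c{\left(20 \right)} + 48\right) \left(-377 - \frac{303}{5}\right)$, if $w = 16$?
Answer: $- \frac{792056}{5} \approx -1.5841 \cdot 10^{5}$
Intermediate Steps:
$c{\left(W \right)} = -6 + W^{2} + W \left(16 - W\right)$ ($c{\left(W \right)} = -8 + \left(\left(W^{2} + \left(16 - W\right) W\right) + 2\right) = -8 + \left(\left(W^{2} + W \left(16 - W\right)\right) + 2\right) = -8 + \left(2 + W^{2} + W \left(16 - W\right)\right) = -6 + W^{2} + W \left(16 - W\right)$)
$\left(c{\left(20 \right)} + 48\right) \left(-377 - \frac{303}{5}\right) = \left(\left(-6 + 16 \cdot 20\right) + 48\right) \left(-377 - \frac{303}{5}\right) = \left(\left(-6 + 320\right) + 48\right) \left(-377 - \frac{303}{5}\right) = \left(314 + 48\right) \left(-377 - \frac{303}{5}\right) = 362 \left(- \frac{2188}{5}\right) = - \frac{792056}{5}$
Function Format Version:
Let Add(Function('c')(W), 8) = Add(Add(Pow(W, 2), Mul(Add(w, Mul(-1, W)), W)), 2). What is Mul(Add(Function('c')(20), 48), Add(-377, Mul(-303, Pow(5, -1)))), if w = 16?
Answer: Rational(-792056, 5) ≈ -1.5841e+5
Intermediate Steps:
Function('c')(W) = Add(-6, Pow(W, 2), Mul(W, Add(16, Mul(-1, W)))) (Function('c')(W) = Add(-8, Add(Add(Pow(W, 2), Mul(Add(16, Mul(-1, W)), W)), 2)) = Add(-8, Add(Add(Pow(W, 2), Mul(W, Add(16, Mul(-1, W)))), 2)) = Add(-8, Add(2, Pow(W, 2), Mul(W, Add(16, Mul(-1, W))))) = Add(-6, Pow(W, 2), Mul(W, Add(16, Mul(-1, W)))))
Mul(Add(Function('c')(20), 48), Add(-377, Mul(-303, Pow(5, -1)))) = Mul(Add(Add(-6, Mul(16, 20)), 48), Add(-377, Mul(-303, Pow(5, -1)))) = Mul(Add(Add(-6, 320), 48), Add(-377, Mul(-303, Rational(1, 5)))) = Mul(Add(314, 48), Add(-377, Rational(-303, 5))) = Mul(362, Rational(-2188, 5)) = Rational(-792056, 5)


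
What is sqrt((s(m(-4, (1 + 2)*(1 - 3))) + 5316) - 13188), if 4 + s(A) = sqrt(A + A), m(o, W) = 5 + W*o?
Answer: sqrt(-7876 + sqrt(58)) ≈ 88.704*I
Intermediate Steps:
s(A) = -4 + sqrt(2)*sqrt(A) (s(A) = -4 + sqrt(A + A) = -4 + sqrt(2*A) = -4 + sqrt(2)*sqrt(A))
sqrt((s(m(-4, (1 + 2)*(1 - 3))) + 5316) - 13188) = sqrt(((-4 + sqrt(2)*sqrt(5 + ((1 + 2)*(1 - 3))*(-4))) + 5316) - 13188) = sqrt(((-4 + sqrt(2)*sqrt(5 + (3*(-2))*(-4))) + 5316) - 13188) = sqrt(((-4 + sqrt(2)*sqrt(5 - 6*(-4))) + 5316) - 13188) = sqrt(((-4 + sqrt(2)*sqrt(5 + 24)) + 5316) - 13188) = sqrt(((-4 + sqrt(2)*sqrt(29)) + 5316) - 13188) = sqrt(((-4 + sqrt(58)) + 5316) - 13188) = sqrt((5312 + sqrt(58)) - 13188) = sqrt(-7876 + sqrt(58))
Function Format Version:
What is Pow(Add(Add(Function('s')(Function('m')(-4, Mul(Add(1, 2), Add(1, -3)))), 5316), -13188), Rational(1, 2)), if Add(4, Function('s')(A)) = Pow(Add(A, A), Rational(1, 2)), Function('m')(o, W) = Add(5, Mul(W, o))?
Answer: Pow(Add(-7876, Pow(58, Rational(1, 2))), Rational(1, 2)) ≈ Mul(88.704, I)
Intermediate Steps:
Function('s')(A) = Add(-4, Mul(Pow(2, Rational(1, 2)), Pow(A, Rational(1, 2)))) (Function('s')(A) = Add(-4, Pow(Add(A, A), Rational(1, 2))) = Add(-4, Pow(Mul(2, A), Rational(1, 2))) = Add(-4, Mul(Pow(2, Rational(1, 2)), Pow(A, Rational(1, 2)))))
Pow(Add(Add(Function('s')(Function('m')(-4, Mul(Add(1, 2), Add(1, -3)))), 5316), -13188), Rational(1, 2)) = Pow(Add(Add(Add(-4, Mul(Pow(2, Rational(1, 2)), Pow(Add(5, Mul(Mul(Add(1, 2), Add(1, -3)), -4)), Rational(1, 2)))), 5316), -13188), Rational(1, 2)) = Pow(Add(Add(Add(-4, Mul(Pow(2, Rational(1, 2)), Pow(Add(5, Mul(Mul(3, -2), -4)), Rational(1, 2)))), 5316), -13188), Rational(1, 2)) = Pow(Add(Add(Add(-4, Mul(Pow(2, Rational(1, 2)), Pow(Add(5, Mul(-6, -4)), Rational(1, 2)))), 5316), -13188), Rational(1, 2)) = Pow(Add(Add(Add(-4, Mul(Pow(2, Rational(1, 2)), Pow(Add(5, 24), Rational(1, 2)))), 5316), -13188), Rational(1, 2)) = Pow(Add(Add(Add(-4, Mul(Pow(2, Rational(1, 2)), Pow(29, Rational(1, 2)))), 5316), -13188), Rational(1, 2)) = Pow(Add(Add(Add(-4, Pow(58, Rational(1, 2))), 5316), -13188), Rational(1, 2)) = Pow(Add(Add(5312, Pow(58, Rational(1, 2))), -13188), Rational(1, 2)) = Pow(Add(-7876, Pow(58, Rational(1, 2))), Rational(1, 2))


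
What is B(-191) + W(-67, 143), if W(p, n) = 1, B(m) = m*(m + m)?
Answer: 72963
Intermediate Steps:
B(m) = 2*m² (B(m) = m*(2*m) = 2*m²)
B(-191) + W(-67, 143) = 2*(-191)² + 1 = 2*36481 + 1 = 72962 + 1 = 72963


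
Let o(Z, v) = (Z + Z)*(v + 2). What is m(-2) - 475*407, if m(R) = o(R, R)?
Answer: -193325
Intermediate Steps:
o(Z, v) = 2*Z*(2 + v) (o(Z, v) = (2*Z)*(2 + v) = 2*Z*(2 + v))
m(R) = 2*R*(2 + R)
m(-2) - 475*407 = 2*(-2)*(2 - 2) - 475*407 = 2*(-2)*0 - 193325 = 0 - 193325 = -193325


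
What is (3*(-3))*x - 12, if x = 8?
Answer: -84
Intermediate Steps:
(3*(-3))*x - 12 = (3*(-3))*8 - 12 = -9*8 - 12 = -72 - 12 = -84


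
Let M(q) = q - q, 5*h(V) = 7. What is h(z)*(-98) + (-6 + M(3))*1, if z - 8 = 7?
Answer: -716/5 ≈ -143.20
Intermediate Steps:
z = 15 (z = 8 + 7 = 15)
h(V) = 7/5 (h(V) = (⅕)*7 = 7/5)
M(q) = 0
h(z)*(-98) + (-6 + M(3))*1 = (7/5)*(-98) + (-6 + 0)*1 = -686/5 - 6*1 = -686/5 - 6 = -716/5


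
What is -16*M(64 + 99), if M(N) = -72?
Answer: 1152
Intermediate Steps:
-16*M(64 + 99) = -16*(-72) = 1152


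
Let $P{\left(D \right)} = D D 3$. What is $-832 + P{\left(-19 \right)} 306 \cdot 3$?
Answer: $993362$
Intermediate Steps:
$P{\left(D \right)} = 3 D^{2}$ ($P{\left(D \right)} = D^{2} \cdot 3 = 3 D^{2}$)
$-832 + P{\left(-19 \right)} 306 \cdot 3 = -832 + 3 \left(-19\right)^{2} \cdot 306 \cdot 3 = -832 + 3 \cdot 361 \cdot 918 = -832 + 1083 \cdot 918 = -832 + 994194 = 993362$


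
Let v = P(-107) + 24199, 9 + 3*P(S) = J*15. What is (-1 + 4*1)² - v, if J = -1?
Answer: -24182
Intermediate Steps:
P(S) = -8 (P(S) = -3 + (-1*15)/3 = -3 + (⅓)*(-15) = -3 - 5 = -8)
v = 24191 (v = -8 + 24199 = 24191)
(-1 + 4*1)² - v = (-1 + 4*1)² - 1*24191 = (-1 + 4)² - 24191 = 3² - 24191 = 9 - 24191 = -24182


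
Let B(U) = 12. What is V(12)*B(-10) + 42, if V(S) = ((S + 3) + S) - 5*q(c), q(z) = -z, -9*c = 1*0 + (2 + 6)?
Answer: 938/3 ≈ 312.67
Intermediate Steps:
c = -8/9 (c = -(1*0 + (2 + 6))/9 = -(0 + 8)/9 = -⅑*8 = -8/9 ≈ -0.88889)
V(S) = -13/9 + 2*S (V(S) = ((S + 3) + S) - (-5)*(-8)/9 = ((3 + S) + S) - 5*8/9 = (3 + 2*S) - 40/9 = -13/9 + 2*S)
V(12)*B(-10) + 42 = (-13/9 + 2*12)*12 + 42 = (-13/9 + 24)*12 + 42 = (203/9)*12 + 42 = 812/3 + 42 = 938/3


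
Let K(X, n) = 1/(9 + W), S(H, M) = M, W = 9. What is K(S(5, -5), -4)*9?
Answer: 1/2 ≈ 0.50000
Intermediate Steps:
K(X, n) = 1/18 (K(X, n) = 1/(9 + 9) = 1/18)
K(S(5, -5), -4)*9 = (1/18)*9 = 1/2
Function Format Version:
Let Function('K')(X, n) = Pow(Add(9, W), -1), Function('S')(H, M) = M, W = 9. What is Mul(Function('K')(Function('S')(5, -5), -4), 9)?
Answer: Rational(1, 2) ≈ 0.50000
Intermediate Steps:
Function('K')(X, n) = Rational(1, 18) (Function('K')(X, n) = Pow(Add(9, 9), -1) = Pow(18, -1) = Rational(1, 18))
Mul(Function('K')(Function('S')(5, -5), -4), 9) = Mul(Rational(1, 18), 9) = Rational(1, 2)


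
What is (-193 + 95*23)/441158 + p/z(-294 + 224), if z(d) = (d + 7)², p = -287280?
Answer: -335259164/4632159 ≈ -72.376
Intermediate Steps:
z(d) = (7 + d)²
(-193 + 95*23)/441158 + p/z(-294 + 224) = (-193 + 95*23)/441158 - 287280/(7 + (-294 + 224))² = (-193 + 2185)*(1/441158) - 287280/(7 - 70)² = 1992*(1/441158) - 287280/((-63)²) = 996/220579 - 287280/3969 = 996/220579 - 287280*1/3969 = 996/220579 - 1520/21 = -335259164/4632159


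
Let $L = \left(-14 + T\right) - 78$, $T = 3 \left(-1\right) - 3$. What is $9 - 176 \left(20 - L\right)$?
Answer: $-20759$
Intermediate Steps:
$T = -6$ ($T = -3 - 3 = -6$)
$L = -98$ ($L = \left(-14 - 6\right) - 78 = -20 - 78 = -98$)
$9 - 176 \left(20 - L\right) = 9 - 176 \left(20 - -98\right) = 9 - 176 \left(20 + 98\right) = 9 - 20768 = -20759$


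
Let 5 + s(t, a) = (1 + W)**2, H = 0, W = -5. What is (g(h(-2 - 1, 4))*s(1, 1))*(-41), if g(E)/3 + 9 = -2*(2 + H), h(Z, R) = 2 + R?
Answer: 17589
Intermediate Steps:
s(t, a) = 11 (s(t, a) = -5 + (1 - 5)**2 = -5 + (-4)**2 = -5 + 16 = 11)
g(E) = -39 (g(E) = -27 + 3*(-2*(2 + 0)) = -27 + 3*(-2*2) = -27 + 3*(-4) = -27 - 12 = -39)
(g(h(-2 - 1, 4))*s(1, 1))*(-41) = -39*11*(-41) = -429*(-41) = 17589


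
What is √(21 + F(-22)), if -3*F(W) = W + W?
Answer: √321/3 ≈ 5.9722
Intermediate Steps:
F(W) = -2*W/3 (F(W) = -(W + W)/3 = -2*W/3)
√(21 + F(-22)) = √(21 - ⅔*(-22)) = √(21 + 44/3) = √(107/3) = √321/3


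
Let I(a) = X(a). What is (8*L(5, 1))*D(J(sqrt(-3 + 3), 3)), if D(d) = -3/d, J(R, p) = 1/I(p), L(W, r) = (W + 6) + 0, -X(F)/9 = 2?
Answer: 4752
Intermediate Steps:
X(F) = -18 (X(F) = -9*2 = -18)
L(W, r) = 6 + W (L(W, r) = (6 + W) + 0 = 6 + W)
I(a) = -18
J(R, p) = -1/18 (J(R, p) = 1/(-18) = -1/18)
(8*L(5, 1))*D(J(sqrt(-3 + 3), 3)) = (8*(6 + 5))*(-3/(-1/18)) = (8*11)*(-3*(-18)) = 88*54 = 4752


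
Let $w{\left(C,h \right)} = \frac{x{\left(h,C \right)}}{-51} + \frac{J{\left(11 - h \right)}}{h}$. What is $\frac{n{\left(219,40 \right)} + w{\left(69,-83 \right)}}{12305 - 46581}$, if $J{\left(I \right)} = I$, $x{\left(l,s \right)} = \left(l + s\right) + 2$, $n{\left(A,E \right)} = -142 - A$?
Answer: $\frac{510637}{48363436} \approx 0.010558$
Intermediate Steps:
$x{\left(l,s \right)} = 2 + l + s$
$w{\left(C,h \right)} = - \frac{2}{51} - \frac{C}{51} - \frac{h}{51} + \frac{11 - h}{h}$ ($w{\left(C,h \right)} = \frac{2 + h + C}{-51} + \frac{11 - h}{h} = \left(2 + C + h\right) \left(- \frac{1}{51}\right) + \frac{11 - h}{h} = \left(- \frac{2}{51} - \frac{C}{51} - \frac{h}{51}\right) + \frac{11 - h}{h} = - \frac{2}{51} - \frac{C}{51} - \frac{h}{51} + \frac{11 - h}{h}$)
$\frac{n{\left(219,40 \right)} + w{\left(69,-83 \right)}}{12305 - 46581} = \frac{\left(-142 - 219\right) - \left(\frac{13}{17} + \frac{11}{83}\right)}{12305 - 46581} = \frac{\left(-142 - 219\right) + \left(- \frac{53}{51} + 11 \left(- \frac{1}{83}\right) - \frac{23}{17} + \frac{83}{51}\right)}{-34276} = \left(-361 - \frac{1266}{1411}\right) \left(- \frac{1}{34276}\right) = \left(- \frac{510637}{1411}\right) \left(- \frac{1}{34276}\right) = \frac{510637}{48363436}$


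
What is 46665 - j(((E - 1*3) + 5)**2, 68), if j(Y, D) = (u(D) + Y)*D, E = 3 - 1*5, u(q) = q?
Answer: 42041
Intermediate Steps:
E = -2 (E = 3 - 5 = -2)
j(Y, D) = D*(D + Y) (j(Y, D) = (D + Y)*D = D*(D + Y))
46665 - j(((E - 1*3) + 5)**2, 68) = 46665 - 68*(68 + ((-2 - 1*3) + 5)**2) = 46665 - 68*(68 + ((-2 - 3) + 5)**2) = 46665 - 68*(68 + (-5 + 5)**2) = 46665 - 68*(68 + 0**2) = 46665 - 68*(68 + 0) = 46665 - 68*68 = 46665 - 1*4624 = 46665 - 4624 = 42041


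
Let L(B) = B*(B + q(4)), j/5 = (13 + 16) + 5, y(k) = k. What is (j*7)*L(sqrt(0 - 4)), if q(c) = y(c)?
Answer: -4760 + 9520*I ≈ -4760.0 + 9520.0*I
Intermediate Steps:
q(c) = c
j = 170 (j = 5*((13 + 16) + 5) = 5*(29 + 5) = 5*34 = 170)
L(B) = B*(4 + B) (L(B) = B*(B + 4) = B*(4 + B))
(j*7)*L(sqrt(0 - 4)) = (170*7)*(sqrt(0 - 4)*(4 + sqrt(0 - 4))) = 1190*(sqrt(-4)*(4 + sqrt(-4))) = 1190*((2*I)*(4 + 2*I)) = 1190*(2*I*(4 + 2*I)) = 2380*I*(4 + 2*I)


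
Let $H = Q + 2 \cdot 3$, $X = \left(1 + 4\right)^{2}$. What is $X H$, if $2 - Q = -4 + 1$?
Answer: $275$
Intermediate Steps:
$Q = 5$ ($Q = 2 - \left(-4 + 1\right) = 2 - -3 = 2 + 3 = 5$)
$X = 25$ ($X = 5^{2} = 25$)
$H = 11$ ($H = 5 + 2 \cdot 3 = 5 + 6 = 11$)
$X H = 25 \cdot 11 = 275$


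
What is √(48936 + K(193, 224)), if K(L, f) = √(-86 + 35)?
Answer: √(48936 + I*√51) ≈ 221.21 + 0.016*I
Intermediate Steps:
K(L, f) = I*√51 (K(L, f) = √(-51) = I*√51)
√(48936 + K(193, 224)) = √(48936 + I*√51)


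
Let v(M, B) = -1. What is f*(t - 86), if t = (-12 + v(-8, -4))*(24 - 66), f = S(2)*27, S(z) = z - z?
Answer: 0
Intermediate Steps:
S(z) = 0
f = 0 (f = 0*27 = 0)
t = 546 (t = (-12 - 1)*(24 - 66) = -13*(-42) = 546)
f*(t - 86) = 0*(546 - 86) = 0*460 = 0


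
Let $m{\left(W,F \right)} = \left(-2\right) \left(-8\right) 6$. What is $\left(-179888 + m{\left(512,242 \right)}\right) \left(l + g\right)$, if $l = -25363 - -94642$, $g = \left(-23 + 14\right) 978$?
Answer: $-10873280784$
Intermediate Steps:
$m{\left(W,F \right)} = 96$ ($m{\left(W,F \right)} = 16 \cdot 6 = 96$)
$g = -8802$ ($g = \left(-9\right) 978 = -8802$)
$l = 69279$ ($l = -25363 + 94642 = 69279$)
$\left(-179888 + m{\left(512,242 \right)}\right) \left(l + g\right) = \left(-179888 + 96\right) \left(69279 - 8802\right) = \left(-179792\right) 60477 = -10873280784$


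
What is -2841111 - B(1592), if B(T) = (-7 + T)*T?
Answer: -5364431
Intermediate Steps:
B(T) = T*(-7 + T)
-2841111 - B(1592) = -2841111 - 1592*(-7 + 1592) = -2841111 - 1592*1585 = -2841111 - 1*2523320 = -2841111 - 2523320 = -5364431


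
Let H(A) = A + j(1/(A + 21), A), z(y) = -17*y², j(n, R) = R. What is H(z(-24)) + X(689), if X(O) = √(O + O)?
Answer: -19584 + √1378 ≈ -19547.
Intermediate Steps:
X(O) = √2*√O (X(O) = √(2*O) = √2*√O)
H(A) = 2*A (H(A) = A + A = 2*A)
H(z(-24)) + X(689) = 2*(-17*(-24)²) + √2*√689 = 2*(-17*576) + √1378 = 2*(-9792) + √1378 = -19584 + √1378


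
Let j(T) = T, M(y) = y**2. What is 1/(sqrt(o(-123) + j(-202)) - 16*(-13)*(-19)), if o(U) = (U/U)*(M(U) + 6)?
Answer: -3952/15603371 - sqrt(14933)/15603371 ≈ -0.00026111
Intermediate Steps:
o(U) = 6 + U**2 (o(U) = (U/U)*(U**2 + 6) = 1*(6 + U**2) = 6 + U**2)
1/(sqrt(o(-123) + j(-202)) - 16*(-13)*(-19)) = 1/(sqrt((6 + (-123)**2) - 202) - 16*(-13)*(-19)) = 1/(sqrt((6 + 15129) - 202) + 208*(-19)) = 1/(sqrt(15135 - 202) - 3952) = 1/(sqrt(14933) - 3952) = 1/(-3952 + sqrt(14933))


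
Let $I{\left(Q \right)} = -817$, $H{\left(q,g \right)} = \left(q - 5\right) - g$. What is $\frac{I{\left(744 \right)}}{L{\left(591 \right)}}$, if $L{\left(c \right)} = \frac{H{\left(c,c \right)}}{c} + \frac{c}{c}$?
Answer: $- \frac{482847}{586} \approx -823.97$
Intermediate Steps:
$H{\left(q,g \right)} = -5 + q - g$ ($H{\left(q,g \right)} = \left(q - 5\right) - g = \left(-5 + q\right) - g = -5 + q - g$)
$L{\left(c \right)} = 1 - \frac{5}{c}$ ($L{\left(c \right)} = \frac{-5 + c - c}{c} + \frac{c}{c} = - \frac{5}{c} + 1 = 1 - \frac{5}{c}$)
$\frac{I{\left(744 \right)}}{L{\left(591 \right)}} = - \frac{817}{\frac{1}{591} \left(-5 + 591\right)} = - \frac{817}{\frac{1}{591} \cdot 586} = - \frac{817}{\frac{586}{591}} = \left(-817\right) \frac{591}{586} = - \frac{482847}{586}$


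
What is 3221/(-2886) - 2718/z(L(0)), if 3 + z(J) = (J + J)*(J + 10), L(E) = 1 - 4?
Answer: 855467/14430 ≈ 59.284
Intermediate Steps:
L(E) = -3
z(J) = -3 + 2*J*(10 + J) (z(J) = -3 + (J + J)*(J + 10) = -3 + (2*J)*(10 + J) = -3 + 2*J*(10 + J))
3221/(-2886) - 2718/z(L(0)) = 3221/(-2886) - 2718/(-3 + 2*(-3)² + 20*(-3)) = 3221*(-1/2886) - 2718/(-3 + 2*9 - 60) = -3221/2886 - 2718/(-3 + 18 - 60) = -3221/2886 - 2718/(-45) = -3221/2886 - 2718*(-1/45) = -3221/2886 + 302/5 = 855467/14430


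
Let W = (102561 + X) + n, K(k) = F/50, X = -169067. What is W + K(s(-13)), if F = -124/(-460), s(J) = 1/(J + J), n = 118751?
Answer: 300408781/5750 ≈ 52245.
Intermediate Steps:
s(J) = 1/(2*J)
F = 31/115 (F = -124*(-1/460) = 31/115 ≈ 0.26957)
K(k) = 31/5750 (K(k) = (31/115)/50 = (31/115)*(1/50) = 31/5750)
W = 52245 (W = (102561 - 169067) + 118751 = -66506 + 118751 = 52245)
W + K(s(-13)) = 52245 + 31/5750 = 300408781/5750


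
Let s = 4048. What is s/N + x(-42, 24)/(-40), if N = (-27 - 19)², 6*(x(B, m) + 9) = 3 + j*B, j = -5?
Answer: 2301/1840 ≈ 1.2505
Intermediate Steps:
x(B, m) = -17/2 - 5*B/6 (x(B, m) = -9 + (3 - 5*B)/6 = -9 + (½ - 5*B/6) = -17/2 - 5*B/6)
N = 2116 (N = (-46)² = 2116)
s/N + x(-42, 24)/(-40) = 4048/2116 + (-17/2 - ⅚*(-42))/(-40) = 4048*(1/2116) + (-17/2 + 35)*(-1/40) = 44/23 + (53/2)*(-1/40) = 44/23 - 53/80 = 2301/1840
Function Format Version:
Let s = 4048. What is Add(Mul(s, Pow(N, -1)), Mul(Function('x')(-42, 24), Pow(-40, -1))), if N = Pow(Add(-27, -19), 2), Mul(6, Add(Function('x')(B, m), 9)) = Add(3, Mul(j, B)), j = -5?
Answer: Rational(2301, 1840) ≈ 1.2505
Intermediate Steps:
Function('x')(B, m) = Add(Rational(-17, 2), Mul(Rational(-5, 6), B)) (Function('x')(B, m) = Add(-9, Mul(Rational(1, 6), Add(3, Mul(-5, B)))) = Add(-9, Add(Rational(1, 2), Mul(Rational(-5, 6), B))) = Add(Rational(-17, 2), Mul(Rational(-5, 6), B)))
N = 2116 (N = Pow(-46, 2) = 2116)
Add(Mul(s, Pow(N, -1)), Mul(Function('x')(-42, 24), Pow(-40, -1))) = Add(Mul(4048, Pow(2116, -1)), Mul(Add(Rational(-17, 2), Mul(Rational(-5, 6), -42)), Pow(-40, -1))) = Add(Mul(4048, Rational(1, 2116)), Mul(Add(Rational(-17, 2), 35), Rational(-1, 40))) = Add(Rational(44, 23), Mul(Rational(53, 2), Rational(-1, 40))) = Add(Rational(44, 23), Rational(-53, 80)) = Rational(2301, 1840)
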